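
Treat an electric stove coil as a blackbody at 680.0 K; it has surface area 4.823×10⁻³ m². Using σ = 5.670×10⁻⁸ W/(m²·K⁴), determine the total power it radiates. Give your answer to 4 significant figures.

Area A = 4.823×10⁻³ m².
P = σAT⁴ = 5.670×10⁻⁸ × 4.823×10⁻³ × (680.0)⁴ = 58.47 W.

P ≈ 58.47 W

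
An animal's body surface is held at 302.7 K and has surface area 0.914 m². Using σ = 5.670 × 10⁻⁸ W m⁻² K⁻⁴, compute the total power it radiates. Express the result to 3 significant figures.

Area A = 0.914 m².
P = σAT⁴ = 5.670×10⁻⁸ × 0.914 × (302.7)⁴ = 435 W.

P ≈ 435 W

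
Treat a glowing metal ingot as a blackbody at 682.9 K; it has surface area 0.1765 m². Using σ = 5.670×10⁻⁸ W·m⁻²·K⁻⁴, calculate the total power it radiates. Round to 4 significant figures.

P ≈ 2176 W

Area A = 0.1765 m².
P = σAT⁴ = 5.670×10⁻⁸ × 0.1765 × (682.9)⁴ = 2176 W.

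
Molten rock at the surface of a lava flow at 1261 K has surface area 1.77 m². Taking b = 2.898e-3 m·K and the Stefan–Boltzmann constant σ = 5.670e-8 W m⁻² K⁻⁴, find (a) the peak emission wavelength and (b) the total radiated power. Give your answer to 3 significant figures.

(a) λ_max = b/T = 2.898×10⁻³/1261 = 2.298×10⁻⁶ m = 2.30 μm.
Area A = 1.77 m².
(b) P = σAT⁴ = 5.670×10⁻⁸×1.77×(1261)⁴ = 2.54×10⁵ W.

λ_max ≈ 2.30 μm; P ≈ 2.54×10⁵ W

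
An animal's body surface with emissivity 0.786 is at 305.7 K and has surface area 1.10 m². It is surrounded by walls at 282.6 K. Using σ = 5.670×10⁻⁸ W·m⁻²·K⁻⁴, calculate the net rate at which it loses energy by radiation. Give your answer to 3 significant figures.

Area A = 1.10 m².
Net radiated power P_net = εσA(T⁴ − T₀⁴) = 0.786×5.670×10⁻⁸×1.10×(305.7⁴ − 282.6⁴).
T⁴ − T₀⁴ = 8.73337×10⁹ − 6.37806×10⁹ = 2.35531×10⁹ K⁴, so P_net = 115 W.

Net loss ≈ 115 W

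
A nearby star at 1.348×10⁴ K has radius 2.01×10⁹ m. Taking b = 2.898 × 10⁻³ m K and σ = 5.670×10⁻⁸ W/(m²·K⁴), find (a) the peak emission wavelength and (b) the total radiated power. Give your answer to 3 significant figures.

(a) λ_max = b/T = 2.898×10⁻³/1.348×10⁴ = 2.150×10⁻⁷ m = 215 nm.
Surface area A = 4πR² = 4π(2.01×10⁹ m)² = 5.07694×10¹⁹ m².
(b) P = σAT⁴ = 5.670×10⁻⁸×5.07694×10¹⁹×(1.348×10⁴)⁴ = 9.50×10²⁸ W.

λ_max ≈ 215 nm; P ≈ 9.50×10²⁸ W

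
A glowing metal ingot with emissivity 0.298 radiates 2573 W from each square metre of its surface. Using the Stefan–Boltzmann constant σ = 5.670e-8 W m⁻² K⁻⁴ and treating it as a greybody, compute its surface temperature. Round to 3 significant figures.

T ≈ 625 K

I = εσT⁴, so T = (I/εσ)^(1/4) = (2573/(0.298×5.670×10⁻⁸))^(1/4) = 625 K.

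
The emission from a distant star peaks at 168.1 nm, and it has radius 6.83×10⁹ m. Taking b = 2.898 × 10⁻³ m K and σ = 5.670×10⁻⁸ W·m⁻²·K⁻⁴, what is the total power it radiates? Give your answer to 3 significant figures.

Wien's law: T = b/λ_max = 2.898×10⁻³/1.681×10⁻⁷ = 17239.7 K.
Surface area A = 4πR² = 4π(6.83×10⁹ m)² = 5.86207×10²⁰ m².
Then P = σAT⁴ = 5.670×10⁻⁸×5.86207×10²⁰×(17239.7)⁴ = 2.94×10³⁰ W.

P ≈ 2.94×10³⁰ W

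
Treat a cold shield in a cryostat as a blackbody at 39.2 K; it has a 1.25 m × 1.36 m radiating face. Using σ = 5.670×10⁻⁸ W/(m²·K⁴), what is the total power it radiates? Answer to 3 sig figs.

P ≈ 0.228 W

Area A = 1.25 × 1.36 = 1.7 m².
P = σAT⁴ = 5.670×10⁻⁸ × 1.7 × (39.2)⁴ = 0.228 W.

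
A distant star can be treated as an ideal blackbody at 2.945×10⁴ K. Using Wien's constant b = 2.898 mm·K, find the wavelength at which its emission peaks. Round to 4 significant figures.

Wien's displacement law: λ_max = b/T = (2.898×10⁻³ m·K)/(2.945×10⁴ K) = 9.8404×10⁻⁸ m.
That is 98.40 nm, in the ultraviolet range.

λ_max ≈ 98.40 nm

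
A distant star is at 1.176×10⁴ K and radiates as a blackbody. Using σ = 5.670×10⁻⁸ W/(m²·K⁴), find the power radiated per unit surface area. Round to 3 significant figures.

Stefan–Boltzmann: I = σT⁴ = 5.670×10⁻⁸ × (1.176×10⁴)⁴ = 1.08×10⁹ W/m².

I ≈ 1.08×10⁹ W/m²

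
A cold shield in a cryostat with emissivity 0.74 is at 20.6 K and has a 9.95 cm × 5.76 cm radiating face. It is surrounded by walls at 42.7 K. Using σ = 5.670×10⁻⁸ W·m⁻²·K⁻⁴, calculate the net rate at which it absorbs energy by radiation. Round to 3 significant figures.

Net gain ≈ 7.56×10⁻⁴ W

Area A = 0.0995 × 0.0576 = 5.7312×10⁻³ m².
Net radiated power P_net = εσA(T⁴ − T₀⁴) = 0.74×5.670×10⁻⁸×5.7312×10⁻³×(20.6⁴ − 42.7⁴).
T⁴ − T₀⁴ = 1.80081×10⁵ − 3.32439×10⁶ = -3.14431×10⁶ K⁴, so P_net = -7.56×10⁻⁴ W — negative, meaning a net gain of 7.56×10⁻⁴ W.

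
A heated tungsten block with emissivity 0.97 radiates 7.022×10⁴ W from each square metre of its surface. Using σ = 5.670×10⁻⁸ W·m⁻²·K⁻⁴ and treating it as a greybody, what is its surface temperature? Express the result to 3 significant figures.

I = εσT⁴, so T = (I/εσ)^(1/4) = (7.022×10⁴/(0.97×5.670×10⁻⁸))^(1/4) = 1.06×10³ K.

T ≈ 1.06×10³ K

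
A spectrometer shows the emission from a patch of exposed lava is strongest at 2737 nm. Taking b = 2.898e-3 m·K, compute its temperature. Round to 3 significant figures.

Wien's law gives T = b/λ_max = (2.898×10⁻³ m·K)/(2.737×10⁻⁶ m) = 1.06×10³ K.

T ≈ 1.06×10³ K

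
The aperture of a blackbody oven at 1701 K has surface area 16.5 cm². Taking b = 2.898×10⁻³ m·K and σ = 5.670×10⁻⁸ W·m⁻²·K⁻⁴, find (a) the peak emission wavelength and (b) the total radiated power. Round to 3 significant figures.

(a) λ_max = b/T = 2.898×10⁻³/1701 = 1.704×10⁻⁶ m = 1.70×10³ nm.
Area A = 16.5 cm² = 1.65×10⁻³ m².
(b) P = σAT⁴ = 5.670×10⁻⁸×1.65×10⁻³×(1701)⁴ = 783 W.

λ_max ≈ 1.70×10³ nm; P ≈ 783 W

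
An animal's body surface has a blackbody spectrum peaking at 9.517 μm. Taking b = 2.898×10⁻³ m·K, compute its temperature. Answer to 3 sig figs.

Wien's law gives T = b/λ_max = (2.898×10⁻³ m·K)/(9.517×10⁻⁶ m) = 305 K.

T ≈ 305 K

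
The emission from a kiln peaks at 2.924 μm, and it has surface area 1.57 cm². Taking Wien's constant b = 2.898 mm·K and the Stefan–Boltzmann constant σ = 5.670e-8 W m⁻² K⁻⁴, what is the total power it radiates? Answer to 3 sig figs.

Wien's law: T = b/λ_max = 2.898×10⁻³/2.924×10⁻⁶ = 991.108 K.
Area A = 1.57 cm² = 1.57×10⁻⁴ m².
Then P = σAT⁴ = 5.670×10⁻⁸×1.57×10⁻⁴×(991.108)⁴ = 8.59 W.

P ≈ 8.59 W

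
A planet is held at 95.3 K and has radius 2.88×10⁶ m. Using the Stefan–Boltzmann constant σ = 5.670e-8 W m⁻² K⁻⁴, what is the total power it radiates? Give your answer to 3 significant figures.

Surface area A = 4πR² = 4π(2.88×10⁶ m)² = 1.04231×10¹⁴ m².
P = σAT⁴ = 5.670×10⁻⁸ × 1.04231×10¹⁴ × (95.3)⁴ = 4.87×10¹⁴ W.

P ≈ 4.87×10¹⁴ W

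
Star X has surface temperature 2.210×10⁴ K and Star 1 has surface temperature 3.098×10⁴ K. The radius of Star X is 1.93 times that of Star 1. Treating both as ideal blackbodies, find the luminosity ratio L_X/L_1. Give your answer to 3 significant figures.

L ∝ R²T⁴, so L_X/L_1 = (R_X/R_1)²(T_X/T_1)⁴ = (1.93)² × (2.210×10⁴/3.098×10⁴)⁴ = 3.7249 × 0.258966 = 0.965.

L_X/L_1 ≈ 0.965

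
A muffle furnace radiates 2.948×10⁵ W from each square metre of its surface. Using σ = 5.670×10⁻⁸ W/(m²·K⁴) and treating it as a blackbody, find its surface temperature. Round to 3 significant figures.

T ≈ 1.51×10³ K

I = σT⁴, so T = (I/σ)^(1/4) = (2.948×10⁵/(5.670×10⁻⁸))^(1/4) = 1.51×10³ K.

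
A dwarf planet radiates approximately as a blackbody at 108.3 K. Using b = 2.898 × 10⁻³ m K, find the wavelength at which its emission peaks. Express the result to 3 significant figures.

Wien's displacement law: λ_max = b/T = (2.898×10⁻³ m·K)/(108.3 K) = 2.676×10⁻⁵ m.
That is 26.8 μm, in the infrared range.

λ_max ≈ 26.8 μm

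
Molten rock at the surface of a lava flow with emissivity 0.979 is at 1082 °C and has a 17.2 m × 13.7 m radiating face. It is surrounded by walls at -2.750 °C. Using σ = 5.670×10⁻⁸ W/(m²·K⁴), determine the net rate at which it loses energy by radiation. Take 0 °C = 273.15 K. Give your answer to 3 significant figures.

Net loss ≈ 4.40×10⁷ W

T = 1082 °C + 273.15 = 1355.15 K.
Surroundings: T = -2.750 °C + 273.15 = 270.400 K.
Area A = 17.2 × 13.7 = 235.64 m².
Net radiated power P_net = εσA(T⁴ − T₀⁴) = 0.979×5.670×10⁻⁸×235.64×(1355.15⁴ − 270.400⁴).
T⁴ − T₀⁴ = 3.37248×10¹² − 5.34597×10⁹ = 3.36713×10¹² K⁴, so P_net = 4.40×10⁷ W.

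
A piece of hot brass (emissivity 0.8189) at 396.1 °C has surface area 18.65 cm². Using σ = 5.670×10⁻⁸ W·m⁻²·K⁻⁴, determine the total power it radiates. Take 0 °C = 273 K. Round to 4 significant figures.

P ≈ 17.36 W

T = 396.1 °C + 273 = 669.1 K.
Area A = 18.65 cm² = 1.865×10⁻³ m².
P = εσAT⁴ = 0.8189 × 5.670×10⁻⁸ × 1.865×10⁻³ × (669.1)⁴ = 17.36 W.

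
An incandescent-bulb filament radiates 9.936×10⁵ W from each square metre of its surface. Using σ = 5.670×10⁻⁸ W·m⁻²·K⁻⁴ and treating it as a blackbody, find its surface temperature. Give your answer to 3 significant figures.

I = σT⁴, so T = (I/σ)^(1/4) = (9.936×10⁵/(5.670×10⁻⁸))^(1/4) = 2.05×10³ K.

T ≈ 2.05×10³ K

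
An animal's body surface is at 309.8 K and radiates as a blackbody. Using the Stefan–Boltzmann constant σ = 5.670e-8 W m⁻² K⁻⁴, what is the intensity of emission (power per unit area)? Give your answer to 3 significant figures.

Stefan–Boltzmann: I = σT⁴ = 5.670×10⁻⁸ × (309.8)⁴ = 522 W/m².

I ≈ 522 W/m²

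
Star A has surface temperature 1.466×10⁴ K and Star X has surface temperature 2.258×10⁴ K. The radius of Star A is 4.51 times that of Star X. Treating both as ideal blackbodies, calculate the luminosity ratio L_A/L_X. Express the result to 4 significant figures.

L_A/L_X ≈ 3.614

L ∝ R²T⁴, so L_A/L_X = (R_A/R_X)²(T_A/T_X)⁴ = (4.51)² × (1.466×10⁴/2.258×10⁴)⁴ = 20.3401 × 0.177681 = 3.614.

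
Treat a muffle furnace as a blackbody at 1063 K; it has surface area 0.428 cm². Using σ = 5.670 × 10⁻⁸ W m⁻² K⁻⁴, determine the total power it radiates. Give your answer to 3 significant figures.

P ≈ 3.10 W

Area A = 0.428 cm² = 4.28×10⁻⁵ m².
P = σAT⁴ = 5.670×10⁻⁸ × 4.28×10⁻⁵ × (1063)⁴ = 3.10 W.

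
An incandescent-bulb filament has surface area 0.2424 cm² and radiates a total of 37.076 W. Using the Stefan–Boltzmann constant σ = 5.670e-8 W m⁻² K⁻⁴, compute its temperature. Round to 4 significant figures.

Area A = 0.2424 cm² = 2.424×10⁻⁵ m².
P = σAT⁴ ⇒ T = (P/(σA))^(1/4) = (37.076/(5.670×10⁻⁸×2.424×10⁻⁵))^(1/4) = 2279 K.

T ≈ 2279 K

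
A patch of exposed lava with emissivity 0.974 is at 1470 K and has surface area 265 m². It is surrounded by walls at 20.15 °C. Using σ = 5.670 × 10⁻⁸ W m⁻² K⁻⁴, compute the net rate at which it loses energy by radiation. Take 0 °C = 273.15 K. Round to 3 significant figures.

Net loss ≈ 6.82×10⁷ W

Surroundings: T = 20.15 °C + 273.15 = 293.30 K.
Area A = 265 m².
Net radiated power P_net = εσA(T⁴ − T₀⁴) = 0.974×5.670×10⁻⁸×265×(1470⁴ − 293.30⁴).
T⁴ − T₀⁴ = 4.66949×10¹² − 7.40028×10⁹ = 4.66209×10¹² K⁴, so P_net = 6.82×10⁷ W.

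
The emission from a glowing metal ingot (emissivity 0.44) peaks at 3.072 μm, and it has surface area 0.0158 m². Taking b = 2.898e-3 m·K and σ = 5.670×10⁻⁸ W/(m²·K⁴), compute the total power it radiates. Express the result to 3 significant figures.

Wien's law: T = b/λ_max = 2.898×10⁻³/3.072×10⁻⁶ = 943.359 K.
Area A = 0.0158 m².
Then P = εσAT⁴ = 0.44×5.670×10⁻⁸×0.0158×(943.359)⁴ = 312 W.

P ≈ 312 W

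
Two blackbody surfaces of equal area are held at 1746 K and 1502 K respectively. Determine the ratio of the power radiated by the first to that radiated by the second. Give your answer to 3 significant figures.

P₁/P₂ ≈ 1.83

With equal areas, P₁/P₂ = (T₁/T₂)⁴ = (1746/1502)⁴ = 1.83.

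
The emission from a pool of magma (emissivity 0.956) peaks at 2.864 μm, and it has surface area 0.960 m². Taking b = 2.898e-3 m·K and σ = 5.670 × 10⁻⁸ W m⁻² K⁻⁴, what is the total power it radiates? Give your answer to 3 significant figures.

P ≈ 5.46×10⁴ W

Wien's law: T = b/λ_max = 2.898×10⁻³/2.864×10⁻⁶ = 1011.87 K.
Area A = 0.960 m².
Then P = εσAT⁴ = 0.956×5.670×10⁻⁸×0.960×(1011.87)⁴ = 5.46×10⁴ W.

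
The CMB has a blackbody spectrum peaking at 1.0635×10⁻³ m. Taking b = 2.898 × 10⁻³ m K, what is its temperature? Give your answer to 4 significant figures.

T ≈ 2.725 K

Wien's law gives T = b/λ_max = (2.898×10⁻³ m·K)/(1.0635×10⁻³ m) = 2.725 K.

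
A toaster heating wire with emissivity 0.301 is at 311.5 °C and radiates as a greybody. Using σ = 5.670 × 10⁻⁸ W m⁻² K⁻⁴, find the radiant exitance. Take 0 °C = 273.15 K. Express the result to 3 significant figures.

T = 311.5 °C + 273.15 = 584.65 K.
Stefan–Boltzmann: I = εσT⁴ = 0.301 × 5.670×10⁻⁸ × (584.65)⁴ = 1.99×10³ W/m².

I ≈ 1.99×10³ W/m²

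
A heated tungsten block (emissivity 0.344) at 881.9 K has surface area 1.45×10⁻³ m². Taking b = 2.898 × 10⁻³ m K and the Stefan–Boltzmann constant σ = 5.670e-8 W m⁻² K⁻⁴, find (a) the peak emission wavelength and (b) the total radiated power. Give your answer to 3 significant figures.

(a) λ_max = b/T = 2.898×10⁻³/881.9 = 3.286×10⁻⁶ m = 3.29 μm.
Area A = 1.45×10⁻³ m².
(b) P = εσAT⁴ = 0.344×5.670×10⁻⁸×1.45×10⁻³×(881.9)⁴ = 17.1 W.

λ_max ≈ 3.29 μm; P ≈ 17.1 W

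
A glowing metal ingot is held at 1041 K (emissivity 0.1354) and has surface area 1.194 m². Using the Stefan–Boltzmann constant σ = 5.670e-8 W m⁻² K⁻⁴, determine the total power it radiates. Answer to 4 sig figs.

Area A = 1.194 m².
P = εσAT⁴ = 0.1354 × 5.670×10⁻⁸ × 1.194 × (1041)⁴ = 1.076×10⁴ W.

P ≈ 1.076×10⁴ W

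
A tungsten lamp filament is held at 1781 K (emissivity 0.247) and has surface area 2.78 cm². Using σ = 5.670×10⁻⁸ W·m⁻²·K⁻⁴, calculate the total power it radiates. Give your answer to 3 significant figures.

P ≈ 39.2 W

Area A = 2.78 cm² = 2.78×10⁻⁴ m².
P = εσAT⁴ = 0.247 × 5.670×10⁻⁸ × 2.78×10⁻⁴ × (1781)⁴ = 39.2 W.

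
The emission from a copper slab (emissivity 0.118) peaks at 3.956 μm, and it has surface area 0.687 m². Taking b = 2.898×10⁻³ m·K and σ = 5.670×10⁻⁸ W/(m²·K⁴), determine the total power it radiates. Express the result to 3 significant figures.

P ≈ 1.32×10³ W

Wien's law: T = b/λ_max = 2.898×10⁻³/3.956×10⁻⁶ = 732.558 K.
Area A = 0.687 m².
Then P = εσAT⁴ = 0.118×5.670×10⁻⁸×0.687×(732.558)⁴ = 1.32×10³ W.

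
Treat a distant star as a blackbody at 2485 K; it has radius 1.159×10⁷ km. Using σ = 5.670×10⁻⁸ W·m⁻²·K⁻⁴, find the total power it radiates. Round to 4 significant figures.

Surface area A = 4πR² = 4π(1.159×10¹⁰ m)² = 1.68802×10²¹ m².
P = σAT⁴ = 5.670×10⁻⁸ × 1.68802×10²¹ × (2485)⁴ = 3.650×10²⁷ W.

P ≈ 3.650×10²⁷ W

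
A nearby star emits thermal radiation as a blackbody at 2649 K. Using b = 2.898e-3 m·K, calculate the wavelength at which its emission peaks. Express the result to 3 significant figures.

λ_max ≈ 1.09×10³ nm

Wien's displacement law: λ_max = b/T = (2.898×10⁻³ m·K)/(2649 K) = 1.094×10⁻⁶ m.
That is 1.09×10³ nm, in the infrared range.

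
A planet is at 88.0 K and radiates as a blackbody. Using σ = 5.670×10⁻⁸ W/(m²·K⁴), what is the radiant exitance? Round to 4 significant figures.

Stefan–Boltzmann: I = σT⁴ = 5.670×10⁻⁸ × (88.0)⁴ = 3.400 W/m².

I ≈ 3.400 W/m²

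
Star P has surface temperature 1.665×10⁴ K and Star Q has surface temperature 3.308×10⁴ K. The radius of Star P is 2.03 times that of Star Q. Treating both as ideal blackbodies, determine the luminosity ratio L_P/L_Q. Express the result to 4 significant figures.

L ∝ R²T⁴, so L_P/L_Q = (R_P/R_Q)²(T_P/T_Q)⁴ = (2.03)² × (1.665×10⁴/3.308×10⁴)⁴ = 4.1209 × 0.0641793 = 0.2645.

L_P/L_Q ≈ 0.2645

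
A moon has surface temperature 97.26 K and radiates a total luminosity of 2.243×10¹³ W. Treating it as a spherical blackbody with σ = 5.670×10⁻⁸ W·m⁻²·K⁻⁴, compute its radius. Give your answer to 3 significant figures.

L = 4πR²σT⁴ ⇒ R = √(L/(4πσT⁴)).
σT⁴ = 5.07365 W/m², so R = √(2.243×10¹³/(4π×5.07365)) = 5.93×10⁵ m.

R ≈ 5.93×10⁵ m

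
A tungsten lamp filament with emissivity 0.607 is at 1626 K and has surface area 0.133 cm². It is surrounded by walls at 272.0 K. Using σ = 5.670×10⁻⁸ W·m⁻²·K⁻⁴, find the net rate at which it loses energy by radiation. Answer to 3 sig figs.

Net loss ≈ 3.20 W

Area A = 0.133 cm² = 1.33×10⁻⁵ m².
Net radiated power P_net = εσA(T⁴ − T₀⁴) = 0.607×5.670×10⁻⁸×1.33×10⁻⁵×(1626⁴ − 272.0⁴).
T⁴ − T₀⁴ = 6.99008×10¹² − 5.47363×10⁹ = 6.98461×10¹² K⁴, so P_net = 3.20 W.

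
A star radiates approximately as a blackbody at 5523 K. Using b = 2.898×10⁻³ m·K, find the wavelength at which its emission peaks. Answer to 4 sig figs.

λ_max ≈ 524.7 nm

Wien's displacement law: λ_max = b/T = (2.898×10⁻³ m·K)/(5523 K) = 5.2471×10⁻⁷ m.
That is 524.7 nm, in the visible range.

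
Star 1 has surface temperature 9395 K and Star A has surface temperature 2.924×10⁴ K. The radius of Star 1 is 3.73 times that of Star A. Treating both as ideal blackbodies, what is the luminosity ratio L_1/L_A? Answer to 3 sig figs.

L_1/L_A ≈ 0.148

L ∝ R²T⁴, so L_1/L_A = (R_1/R_A)²(T_1/T_A)⁴ = (3.73)² × (9395/2.924×10⁴)⁴ = 13.9129 × 0.0106580 = 0.148.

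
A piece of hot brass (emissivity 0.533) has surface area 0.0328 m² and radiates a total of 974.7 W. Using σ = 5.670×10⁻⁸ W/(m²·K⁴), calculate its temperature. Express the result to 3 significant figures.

T ≈ 996 K

Area A = 0.0328 m².
P = εσAT⁴ ⇒ T = (P/(εσA))^(1/4) = (974.7/(0.533×5.670×10⁻⁸×0.0328))^(1/4) = 996 K.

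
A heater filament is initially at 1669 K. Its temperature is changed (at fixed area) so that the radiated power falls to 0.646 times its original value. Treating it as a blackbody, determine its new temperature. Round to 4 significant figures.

P ∝ T⁴, so T₂/T₁ = (P₂/P₁)^(1/4) = (0.646)^(1/4) = 0.896516.
T₂ = 1669 × 0.896516 = 1496 K.

T₂ ≈ 1496 K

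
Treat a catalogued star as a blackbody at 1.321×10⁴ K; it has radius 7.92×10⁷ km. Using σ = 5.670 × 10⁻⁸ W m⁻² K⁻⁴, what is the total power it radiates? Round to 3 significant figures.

P ≈ 1.36×10³² W

Surface area A = 4πR² = 4π(7.92×10¹⁰ m)² = 7.88243×10²² m².
P = σAT⁴ = 5.670×10⁻⁸ × 7.88243×10²² × (1.321×10⁴)⁴ = 1.36×10³² W.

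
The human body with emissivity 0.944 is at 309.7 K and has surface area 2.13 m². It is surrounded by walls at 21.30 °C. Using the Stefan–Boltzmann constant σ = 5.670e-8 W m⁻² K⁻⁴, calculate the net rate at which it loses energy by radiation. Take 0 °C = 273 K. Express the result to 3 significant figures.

Net loss ≈ 194 W

Surroundings: T = 21.30 °C + 273 = 294.30 K.
Area A = 2.13 m².
Net radiated power P_net = εσA(T⁴ − T₀⁴) = 0.944×5.670×10⁻⁸×2.13×(309.7⁴ − 294.30⁴).
T⁴ − T₀⁴ = 9.19951×10⁹ − 7.50172×10⁹ = 1.69779×10⁹ K⁴, so P_net = 194 W.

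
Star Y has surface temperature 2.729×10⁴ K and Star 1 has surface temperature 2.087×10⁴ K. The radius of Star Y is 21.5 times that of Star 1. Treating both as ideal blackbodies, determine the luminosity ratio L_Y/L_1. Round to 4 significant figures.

L ∝ R²T⁴, so L_Y/L_1 = (R_Y/R_1)²(T_Y/T_1)⁴ = (21.5)² × (2.729×10⁴/2.087×10⁴)⁴ = 462.25 × 2.92364 = 1351.

L_Y/L_1 ≈ 1351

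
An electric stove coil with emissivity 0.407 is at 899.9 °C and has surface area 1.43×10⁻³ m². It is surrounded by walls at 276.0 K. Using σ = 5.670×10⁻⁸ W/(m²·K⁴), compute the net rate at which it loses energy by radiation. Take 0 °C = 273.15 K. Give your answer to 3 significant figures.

Net loss ≈ 62.3 W

T = 899.9 °C + 273.15 = 1173.05 K.
Area A = 1.43×10⁻³ m².
Net radiated power P_net = εσA(T⁴ − T₀⁴) = 0.407×5.670×10⁻⁸×1.43×10⁻³×(1173.05⁴ − 276.0⁴).
T⁴ − T₀⁴ = 1.89350×10¹² − 5.80278×10⁹ = 1.88770×10¹² K⁴, so P_net = 62.3 W.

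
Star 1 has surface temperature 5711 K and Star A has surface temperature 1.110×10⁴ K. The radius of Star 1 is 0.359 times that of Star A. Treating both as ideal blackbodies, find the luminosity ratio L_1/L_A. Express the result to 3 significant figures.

L ∝ R²T⁴, so L_1/L_A = (R_1/R_A)²(T_1/T_A)⁴ = (0.359)² × (5711/1.110×10⁴)⁴ = 0.128881 × 0.0700740 = 9.03×10⁻³.

L_1/L_A ≈ 9.03×10⁻³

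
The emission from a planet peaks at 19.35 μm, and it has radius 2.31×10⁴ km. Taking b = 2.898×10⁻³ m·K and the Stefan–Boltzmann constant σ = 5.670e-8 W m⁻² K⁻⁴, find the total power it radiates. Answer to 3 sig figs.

P ≈ 1.91×10¹⁷ W

Wien's law: T = b/λ_max = 2.898×10⁻³/1.935×10⁻⁵ = 149.767 K.
Surface area A = 4πR² = 4π(2.31×10⁷ m)² = 6.70554×10¹⁵ m².
Then P = σAT⁴ = 5.670×10⁻⁸×6.70554×10¹⁵×(149.767)⁴ = 1.91×10¹⁷ W.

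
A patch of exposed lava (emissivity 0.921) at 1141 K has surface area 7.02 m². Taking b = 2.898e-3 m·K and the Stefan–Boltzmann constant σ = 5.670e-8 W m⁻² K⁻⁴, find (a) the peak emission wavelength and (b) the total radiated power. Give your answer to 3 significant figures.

(a) λ_max = b/T = 2.898×10⁻³/1141 = 2.540×10⁻⁶ m = 2.54 μm.
Area A = 7.02 m².
(b) P = εσAT⁴ = 0.921×5.670×10⁻⁸×7.02×(1141)⁴ = 6.21×10⁵ W.

λ_max ≈ 2.54 μm; P ≈ 6.21×10⁵ W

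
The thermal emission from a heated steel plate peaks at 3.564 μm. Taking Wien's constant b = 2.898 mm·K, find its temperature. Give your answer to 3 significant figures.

T ≈ 813 K

Wien's law gives T = b/λ_max = (2.898×10⁻³ m·K)/(3.564×10⁻⁶ m) = 813 K.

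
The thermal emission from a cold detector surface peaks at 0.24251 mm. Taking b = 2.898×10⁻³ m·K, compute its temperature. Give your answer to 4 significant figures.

Wien's law gives T = b/λ_max = (2.898×10⁻³ m·K)/(2.4251×10⁻⁴ m) = 11.95 K.

T ≈ 11.95 K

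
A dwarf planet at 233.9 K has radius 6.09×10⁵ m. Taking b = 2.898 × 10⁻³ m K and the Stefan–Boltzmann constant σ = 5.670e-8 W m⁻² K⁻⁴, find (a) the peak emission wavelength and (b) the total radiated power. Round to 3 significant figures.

(a) λ_max = b/T = 2.898×10⁻³/233.9 = 1.239×10⁻⁵ m = 12.4 μm.
Surface area A = 4πR² = 4π(6.09×10⁵ m)² = 4.66063×10¹² m².
(b) P = σAT⁴ = 5.670×10⁻⁸×4.66063×10¹²×(233.9)⁴ = 7.91×10¹⁴ W.

λ_max ≈ 12.4 μm; P ≈ 7.91×10¹⁴ W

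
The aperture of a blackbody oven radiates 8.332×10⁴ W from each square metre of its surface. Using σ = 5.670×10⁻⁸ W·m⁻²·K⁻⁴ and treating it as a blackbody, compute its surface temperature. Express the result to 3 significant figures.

I = σT⁴, so T = (I/σ)^(1/4) = (8.332×10⁴/(5.670×10⁻⁸))^(1/4) = 1.10×10³ K.

T ≈ 1.10×10³ K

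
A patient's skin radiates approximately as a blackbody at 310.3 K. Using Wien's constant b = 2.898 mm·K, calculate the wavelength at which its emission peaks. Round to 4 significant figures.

Wien's displacement law: λ_max = b/T = (2.898×10⁻³ m·K)/(310.3 K) = 9.3393×10⁻⁶ m.
That is 9.339 μm, in the infrared range.

λ_max ≈ 9.339 μm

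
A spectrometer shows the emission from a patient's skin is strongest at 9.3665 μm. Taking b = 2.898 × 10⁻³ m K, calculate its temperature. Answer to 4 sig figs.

Wien's law gives T = b/λ_max = (2.898×10⁻³ m·K)/(9.3665×10⁻⁶ m) = 309.4 K.

T ≈ 309.4 K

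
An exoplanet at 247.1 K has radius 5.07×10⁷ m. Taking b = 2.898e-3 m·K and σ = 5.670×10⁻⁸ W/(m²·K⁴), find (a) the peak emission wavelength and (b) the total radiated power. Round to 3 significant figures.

(a) λ_max = b/T = 2.898×10⁻³/247.1 = 1.173×10⁻⁵ m = 11.7 μm.
Surface area A = 4πR² = 4π(5.07×10⁷ m)² = 3.23017×10¹⁶ m².
(b) P = σAT⁴ = 5.670×10⁻⁸×3.23017×10¹⁶×(247.1)⁴ = 6.83×10¹⁸ W.

λ_max ≈ 11.7 μm; P ≈ 6.83×10¹⁸ W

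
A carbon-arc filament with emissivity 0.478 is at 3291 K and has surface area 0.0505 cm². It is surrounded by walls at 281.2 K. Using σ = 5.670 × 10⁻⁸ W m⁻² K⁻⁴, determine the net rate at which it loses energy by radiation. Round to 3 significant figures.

Net loss ≈ 16.1 W

Area A = 0.0505 cm² = 5.05×10⁻⁶ m².
Net radiated power P_net = εσA(T⁴ − T₀⁴) = 0.478×5.670×10⁻⁸×5.05×10⁻⁶×(3291⁴ − 281.2⁴).
T⁴ − T₀⁴ = 1.17304×10¹⁴ − 6.25261×10⁹ = 1.17298×10¹⁴ K⁴, so P_net = 16.1 W.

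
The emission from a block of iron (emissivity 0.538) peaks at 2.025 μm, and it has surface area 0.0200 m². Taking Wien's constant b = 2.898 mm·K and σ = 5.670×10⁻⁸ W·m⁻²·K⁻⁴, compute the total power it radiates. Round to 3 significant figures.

Wien's law: T = b/λ_max = 2.898×10⁻³/2.025×10⁻⁶ = 1431.11 K.
Area A = 0.0200 m².
Then P = εσAT⁴ = 0.538×5.670×10⁻⁸×0.0200×(1431.11)⁴ = 2.56×10³ W.

P ≈ 2.56×10³ W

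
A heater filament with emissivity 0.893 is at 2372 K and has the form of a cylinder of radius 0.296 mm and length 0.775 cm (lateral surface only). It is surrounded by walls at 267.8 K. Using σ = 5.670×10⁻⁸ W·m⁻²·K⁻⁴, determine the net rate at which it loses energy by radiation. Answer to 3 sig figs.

Lateral area A = 2πrL = 2π×2.96×10⁻⁴×7.75×10⁻³ = 1.44136×10⁻⁵ m².
Net radiated power P_net = εσA(T⁴ − T₀⁴) = 0.893×5.670×10⁻⁸×1.44136×10⁻⁵×(2372⁴ − 267.8⁴).
T⁴ − T₀⁴ = 3.16562×10¹³ − 5.14331×10⁹ = 3.16511×10¹³ K⁴, so P_net = 23.1 W.

Net loss ≈ 23.1 W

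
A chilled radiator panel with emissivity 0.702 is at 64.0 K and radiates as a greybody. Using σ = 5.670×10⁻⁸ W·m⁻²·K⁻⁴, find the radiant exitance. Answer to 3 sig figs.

Stefan–Boltzmann: I = εσT⁴ = 0.702 × 5.670×10⁻⁸ × (64.0)⁴ = 0.668 W/m².

I ≈ 0.668 W/m²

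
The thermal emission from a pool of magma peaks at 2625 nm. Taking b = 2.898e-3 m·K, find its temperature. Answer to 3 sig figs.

Wien's law gives T = b/λ_max = (2.898×10⁻³ m·K)/(2.625×10⁻⁶ m) = 1.10×10³ K.

T ≈ 1.10×10³ K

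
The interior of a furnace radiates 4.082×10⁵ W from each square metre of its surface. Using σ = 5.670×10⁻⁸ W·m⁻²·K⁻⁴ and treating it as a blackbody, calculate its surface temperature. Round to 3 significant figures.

I = σT⁴, so T = (I/σ)^(1/4) = (4.082×10⁵/(5.670×10⁻⁸))^(1/4) = 1.64×10³ K.

T ≈ 1.64×10³ K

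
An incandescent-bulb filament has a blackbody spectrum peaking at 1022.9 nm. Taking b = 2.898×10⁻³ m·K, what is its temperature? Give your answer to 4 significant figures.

T ≈ 2833 K

Wien's law gives T = b/λ_max = (2.898×10⁻³ m·K)/(1.0229×10⁻⁶ m) = 2833 K.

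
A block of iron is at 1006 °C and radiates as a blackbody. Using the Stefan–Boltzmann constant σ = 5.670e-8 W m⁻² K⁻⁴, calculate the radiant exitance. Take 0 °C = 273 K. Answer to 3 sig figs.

T = 1006 °C + 273 = 1279 K.
Stefan–Boltzmann: I = σT⁴ = 5.670×10⁻⁸ × (1279)⁴ = 1.52×10⁵ W/m².

I ≈ 1.52×10⁵ W/m²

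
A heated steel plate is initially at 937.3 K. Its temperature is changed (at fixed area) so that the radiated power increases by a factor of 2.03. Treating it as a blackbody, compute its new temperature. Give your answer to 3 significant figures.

T₂ ≈ 1.12×10³ K

P ∝ T⁴, so T₂/T₁ = (P₂/P₁)^(1/4) = (2.03)^(1/4) = 1.19364.
T₂ = 937.3 × 1.19364 = 1.12×10³ K.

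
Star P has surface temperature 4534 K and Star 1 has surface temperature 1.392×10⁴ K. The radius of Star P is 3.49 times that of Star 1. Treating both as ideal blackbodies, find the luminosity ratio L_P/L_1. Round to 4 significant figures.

L ∝ R²T⁴, so L_P/L_1 = (R_P/R_1)²(T_P/T_1)⁴ = (3.49)² × (4534/1.392×10⁴)⁴ = 12.1801 × 0.0112556 = 0.1371.

L_P/L_1 ≈ 0.1371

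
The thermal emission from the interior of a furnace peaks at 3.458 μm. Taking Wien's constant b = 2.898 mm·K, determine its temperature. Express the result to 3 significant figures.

T ≈ 838 K

Wien's law gives T = b/λ_max = (2.898×10⁻³ m·K)/(3.458×10⁻⁶ m) = 838 K.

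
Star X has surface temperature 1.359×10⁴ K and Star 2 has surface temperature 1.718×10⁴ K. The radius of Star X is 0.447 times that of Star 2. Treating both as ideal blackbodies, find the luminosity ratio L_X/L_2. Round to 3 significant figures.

L_X/L_2 ≈ 0.0782

L ∝ R²T⁴, so L_X/L_2 = (R_X/R_2)²(T_X/T_2)⁴ = (0.447)² × (1.359×10⁴/1.718×10⁴)⁴ = 0.199809 × 0.391548 = 0.0782.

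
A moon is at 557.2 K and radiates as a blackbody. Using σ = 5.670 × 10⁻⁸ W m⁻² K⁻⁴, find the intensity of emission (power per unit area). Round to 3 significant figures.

Stefan–Boltzmann: I = σT⁴ = 5.670×10⁻⁸ × (557.2)⁴ = 5.47×10³ W/m².

I ≈ 5.47×10³ W/m²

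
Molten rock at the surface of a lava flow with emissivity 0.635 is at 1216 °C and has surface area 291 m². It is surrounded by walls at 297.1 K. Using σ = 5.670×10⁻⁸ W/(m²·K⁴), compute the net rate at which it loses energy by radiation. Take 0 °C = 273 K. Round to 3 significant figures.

Net loss ≈ 5.14×10⁷ W

T = 1216 °C + 273 = 1489 K.
Area A = 291 m².
Net radiated power P_net = εσA(T⁴ − T₀⁴) = 0.635×5.670×10⁻⁸×291×(1489⁴ − 297.1⁴).
T⁴ − T₀⁴ = 4.91563×10¹² − 7.79131×10⁹ = 4.90784×10¹² K⁴, so P_net = 5.14×10⁷ W.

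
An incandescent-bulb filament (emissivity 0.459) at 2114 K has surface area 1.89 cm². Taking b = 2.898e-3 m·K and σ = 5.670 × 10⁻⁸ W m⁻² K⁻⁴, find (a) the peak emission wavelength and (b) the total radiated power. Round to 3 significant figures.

λ_max ≈ 1.37×10³ nm; P ≈ 98.2 W

(a) λ_max = b/T = 2.898×10⁻³/2114 = 1.371×10⁻⁶ m = 1.37×10³ nm.
Area A = 1.89 cm² = 1.89×10⁻⁴ m².
(b) P = εσAT⁴ = 0.459×5.670×10⁻⁸×1.89×10⁻⁴×(2114)⁴ = 98.2 W.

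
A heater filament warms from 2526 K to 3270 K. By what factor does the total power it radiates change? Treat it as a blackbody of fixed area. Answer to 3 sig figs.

P ∝ T⁴, so P₂/P₁ = (T₂/T₁)⁴ = (3270/2526)⁴ = (1.29454)⁴ = 2.81.

P₂/P₁ ≈ 2.81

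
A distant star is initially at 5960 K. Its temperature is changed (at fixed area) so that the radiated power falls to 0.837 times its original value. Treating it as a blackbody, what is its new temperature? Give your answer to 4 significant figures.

P ∝ T⁴, so T₂/T₁ = (P₂/P₁)^(1/4) = (0.837)^(1/4) = 0.956492.
T₂ = 5960 × 0.956492 = 5701 K.

T₂ ≈ 5701 K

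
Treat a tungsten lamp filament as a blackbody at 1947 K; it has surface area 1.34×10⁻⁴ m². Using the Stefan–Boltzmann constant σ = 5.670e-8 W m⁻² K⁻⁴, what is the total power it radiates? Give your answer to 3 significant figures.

Area A = 1.34×10⁻⁴ m².
P = σAT⁴ = 5.670×10⁻⁸ × 1.34×10⁻⁴ × (1947)⁴ = 109 W.

P ≈ 109 W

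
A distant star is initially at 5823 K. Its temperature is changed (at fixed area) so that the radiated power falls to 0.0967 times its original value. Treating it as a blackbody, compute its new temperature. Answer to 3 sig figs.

P ∝ T⁴, so T₂/T₁ = (P₂/P₁)^(1/4) = (0.0967)^(1/4) = 0.557643.
T₂ = 5823 × 0.557643 = 3.25×10³ K.

T₂ ≈ 3.25×10³ K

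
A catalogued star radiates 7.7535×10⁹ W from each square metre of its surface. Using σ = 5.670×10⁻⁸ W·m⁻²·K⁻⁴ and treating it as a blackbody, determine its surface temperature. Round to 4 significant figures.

I = σT⁴, so T = (I/σ)^(1/4) = (7.7535×10⁹/(5.670×10⁻⁸))^(1/4) = 1.923×10⁴ K.

T ≈ 1.923×10⁴ K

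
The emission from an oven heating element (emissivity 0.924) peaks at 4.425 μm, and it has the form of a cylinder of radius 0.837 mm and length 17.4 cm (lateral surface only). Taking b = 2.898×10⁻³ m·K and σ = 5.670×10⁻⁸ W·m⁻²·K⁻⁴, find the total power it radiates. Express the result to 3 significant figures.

P ≈ 8.82 W

Wien's law: T = b/λ_max = 2.898×10⁻³/4.425×10⁻⁶ = 654.915 K.
Lateral area A = 2πrL = 2π×8.37×10⁻⁴×0.174 = 9.15071×10⁻⁴ m².
Then P = εσAT⁴ = 0.924×5.670×10⁻⁸×9.15071×10⁻⁴×(654.915)⁴ = 8.82 W.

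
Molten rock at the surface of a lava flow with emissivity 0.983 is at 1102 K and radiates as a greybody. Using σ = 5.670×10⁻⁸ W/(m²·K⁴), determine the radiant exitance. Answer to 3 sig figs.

I ≈ 8.22×10⁴ W/m²

Stefan–Boltzmann: I = εσT⁴ = 0.983 × 5.670×10⁻⁸ × (1102)⁴ = 8.22×10⁴ W/m².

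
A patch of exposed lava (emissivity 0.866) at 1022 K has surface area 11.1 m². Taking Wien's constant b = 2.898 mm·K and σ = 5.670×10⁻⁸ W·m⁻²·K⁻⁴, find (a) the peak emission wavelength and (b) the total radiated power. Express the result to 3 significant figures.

λ_max ≈ 2.84 μm; P ≈ 5.95×10⁵ W

(a) λ_max = b/T = 2.898×10⁻³/1022 = 2.836×10⁻⁶ m = 2.84 μm.
Area A = 11.1 m².
(b) P = εσAT⁴ = 0.866×5.670×10⁻⁸×11.1×(1022)⁴ = 5.95×10⁵ W.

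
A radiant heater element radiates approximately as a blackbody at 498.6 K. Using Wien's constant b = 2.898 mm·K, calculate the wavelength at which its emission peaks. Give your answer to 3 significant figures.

λ_max ≈ 5.81 μm

Wien's displacement law: λ_max = b/T = (2.898×10⁻³ m·K)/(498.6 K) = 5.812×10⁻⁶ m.
That is 5.81 μm, in the infrared range.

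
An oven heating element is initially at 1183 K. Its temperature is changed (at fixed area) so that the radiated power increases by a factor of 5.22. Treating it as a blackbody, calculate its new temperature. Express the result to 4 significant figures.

T₂ ≈ 1788 K

P ∝ T⁴, so T₂/T₁ = (P₂/P₁)^(1/4) = (5.22)^(1/4) = 1.51153.
T₂ = 1183 × 1.51153 = 1788 K.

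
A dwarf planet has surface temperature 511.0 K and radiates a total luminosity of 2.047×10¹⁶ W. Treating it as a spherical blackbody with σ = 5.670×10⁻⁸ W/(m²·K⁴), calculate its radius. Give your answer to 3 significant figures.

R ≈ 6.49×10⁵ m

L = 4πR²σT⁴ ⇒ R = √(L/(4πσT⁴)).
σT⁴ = 3866.04 W/m², so R = √(2.047×10¹⁶/(4π×3866.04)) = 6.49×10⁵ m.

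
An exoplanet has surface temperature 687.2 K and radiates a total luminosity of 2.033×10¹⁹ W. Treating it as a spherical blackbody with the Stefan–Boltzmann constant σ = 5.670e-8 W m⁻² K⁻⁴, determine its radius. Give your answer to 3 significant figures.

L = 4πR²σT⁴ ⇒ R = √(L/(4πσT⁴)).
σT⁴ = 12644.9 W/m², so R = √(2.033×10¹⁹/(4π×12644.9)) = 1.13×10⁷ m.

R ≈ 1.13×10⁷ m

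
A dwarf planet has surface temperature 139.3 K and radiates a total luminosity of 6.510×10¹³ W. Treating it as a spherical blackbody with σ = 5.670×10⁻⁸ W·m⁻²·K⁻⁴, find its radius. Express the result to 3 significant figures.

R ≈ 4.93×10⁵ m

L = 4πR²σT⁴ ⇒ R = √(L/(4πσT⁴)).
σT⁴ = 21.3495 W/m², so R = √(6.510×10¹³/(4π×21.3495)) = 4.93×10⁵ m.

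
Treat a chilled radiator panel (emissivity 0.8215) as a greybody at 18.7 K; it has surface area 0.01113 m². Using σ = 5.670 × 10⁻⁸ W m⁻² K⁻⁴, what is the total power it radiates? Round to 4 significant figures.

P ≈ 6.339×10⁻⁵ W

Area A = 0.01113 m².
P = εσAT⁴ = 0.8215 × 5.670×10⁻⁸ × 0.01113 × (18.7)⁴ = 6.339×10⁻⁵ W.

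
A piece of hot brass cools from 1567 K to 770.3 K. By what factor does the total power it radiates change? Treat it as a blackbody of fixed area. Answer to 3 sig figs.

P₂/P₁ ≈ 0.0584

P ∝ T⁴, so P₂/P₁ = (T₂/T₁)⁴ = (770.3/1567)⁴ = (0.491576)⁴ = 0.0584.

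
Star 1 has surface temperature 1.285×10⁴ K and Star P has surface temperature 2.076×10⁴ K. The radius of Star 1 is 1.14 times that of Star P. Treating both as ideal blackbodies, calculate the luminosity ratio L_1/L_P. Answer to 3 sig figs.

L ∝ R²T⁴, so L_1/L_P = (R_1/R_P)²(T_1/T_P)⁴ = (1.14)² × (1.285×10⁴/2.076×10⁴)⁴ = 1.2996 × 0.146792 = 0.191.

L_1/L_P ≈ 0.191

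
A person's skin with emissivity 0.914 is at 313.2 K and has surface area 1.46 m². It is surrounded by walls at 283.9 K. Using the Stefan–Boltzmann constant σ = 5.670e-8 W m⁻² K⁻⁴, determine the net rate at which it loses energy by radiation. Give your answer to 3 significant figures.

Net loss ≈ 237 W

Area A = 1.46 m².
Net radiated power P_net = εσA(T⁴ − T₀⁴) = 0.914×5.670×10⁻⁸×1.46×(313.2⁴ − 283.9⁴).
T⁴ − T₀⁴ = 9.62248×10⁹ − 6.49623×10⁹ = 3.12625×10⁹ K⁴, so P_net = 237 W.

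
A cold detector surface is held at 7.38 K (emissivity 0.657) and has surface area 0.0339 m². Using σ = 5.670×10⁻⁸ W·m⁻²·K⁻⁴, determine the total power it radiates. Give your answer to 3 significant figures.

P ≈ 3.75×10⁻⁶ W

Area A = 0.0339 m².
P = εσAT⁴ = 0.657 × 5.670×10⁻⁸ × 0.0339 × (7.38)⁴ = 3.75×10⁻⁶ W.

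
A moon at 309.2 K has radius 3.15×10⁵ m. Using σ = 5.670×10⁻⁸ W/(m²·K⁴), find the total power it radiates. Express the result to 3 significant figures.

P ≈ 6.46×10¹⁴ W

Surface area A = 4πR² = 4π(3.15×10⁵ m)² = 1.24690×10¹² m².
P = σAT⁴ = 5.670×10⁻⁸ × 1.24690×10¹² × (309.2)⁴ = 6.46×10¹⁴ W.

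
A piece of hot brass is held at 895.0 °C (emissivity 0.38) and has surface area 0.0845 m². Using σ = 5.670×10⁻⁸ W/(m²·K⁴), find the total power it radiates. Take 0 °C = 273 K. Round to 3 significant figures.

T = 895.0 °C + 273 = 1168.0 K.
Area A = 0.0845 m².
P = εσAT⁴ = 0.38 × 5.670×10⁻⁸ × 0.0845 × (1168.0)⁴ = 3.39×10³ W.

P ≈ 3.39×10³ W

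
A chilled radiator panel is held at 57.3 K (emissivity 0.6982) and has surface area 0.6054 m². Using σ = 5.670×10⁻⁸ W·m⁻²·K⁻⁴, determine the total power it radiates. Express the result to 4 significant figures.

Area A = 0.6054 m².
P = εσAT⁴ = 0.6982 × 5.670×10⁻⁸ × 0.6054 × (57.3)⁴ = 0.2584 W.

P ≈ 0.2584 W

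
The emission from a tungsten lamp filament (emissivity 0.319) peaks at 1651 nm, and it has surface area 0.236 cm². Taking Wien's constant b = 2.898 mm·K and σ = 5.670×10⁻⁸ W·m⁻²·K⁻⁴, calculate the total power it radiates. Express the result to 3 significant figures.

Wien's law: T = b/λ_max = 2.898×10⁻³/1.651×10⁻⁶ = 1755.30 K.
Area A = 0.236 cm² = 2.36×10⁻⁵ m².
Then P = εσAT⁴ = 0.319×5.670×10⁻⁸×2.36×10⁻⁵×(1755.30)⁴ = 4.05 W.

P ≈ 4.05 W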